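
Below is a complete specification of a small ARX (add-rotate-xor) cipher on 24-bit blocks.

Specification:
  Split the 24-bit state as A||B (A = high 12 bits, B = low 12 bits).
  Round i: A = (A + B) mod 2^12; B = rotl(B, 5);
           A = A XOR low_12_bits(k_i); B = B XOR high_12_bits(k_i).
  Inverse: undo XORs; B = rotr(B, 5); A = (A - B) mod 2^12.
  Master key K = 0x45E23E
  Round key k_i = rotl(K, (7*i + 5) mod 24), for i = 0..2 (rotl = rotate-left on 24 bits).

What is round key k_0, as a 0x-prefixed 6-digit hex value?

K = 0x45E23E
k_0 = rotl(K, (7*0+5) mod 24) = rotl(K, 5) = 0xBC47C8

0xBC47C8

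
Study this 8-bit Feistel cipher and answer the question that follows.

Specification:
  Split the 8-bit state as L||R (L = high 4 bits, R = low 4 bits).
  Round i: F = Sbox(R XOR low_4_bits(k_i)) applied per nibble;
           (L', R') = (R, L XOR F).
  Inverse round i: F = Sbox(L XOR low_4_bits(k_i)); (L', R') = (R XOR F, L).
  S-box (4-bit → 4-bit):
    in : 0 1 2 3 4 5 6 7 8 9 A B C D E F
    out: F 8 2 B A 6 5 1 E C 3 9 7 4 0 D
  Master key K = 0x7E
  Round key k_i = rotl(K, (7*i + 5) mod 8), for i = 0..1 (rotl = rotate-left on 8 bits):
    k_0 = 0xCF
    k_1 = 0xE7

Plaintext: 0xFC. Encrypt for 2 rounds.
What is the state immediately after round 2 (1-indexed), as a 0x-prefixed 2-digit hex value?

s_0 = plaintext = 0xFC
s_1 = Round(s_0, k_0) = 0xC4
s_2 = Round(s_1, k_1) = 0x47

0x47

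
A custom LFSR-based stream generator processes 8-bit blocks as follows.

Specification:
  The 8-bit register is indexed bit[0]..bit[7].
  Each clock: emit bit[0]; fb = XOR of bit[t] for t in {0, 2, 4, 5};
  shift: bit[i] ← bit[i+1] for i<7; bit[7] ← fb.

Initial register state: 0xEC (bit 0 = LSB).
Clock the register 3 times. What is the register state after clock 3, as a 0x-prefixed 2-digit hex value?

0xDD

reg_0 = 0xEC
clock 1: out=0, reg = 0x76
clock 2: out=0, reg = 0xBB
clock 3: out=1, reg = 0xDD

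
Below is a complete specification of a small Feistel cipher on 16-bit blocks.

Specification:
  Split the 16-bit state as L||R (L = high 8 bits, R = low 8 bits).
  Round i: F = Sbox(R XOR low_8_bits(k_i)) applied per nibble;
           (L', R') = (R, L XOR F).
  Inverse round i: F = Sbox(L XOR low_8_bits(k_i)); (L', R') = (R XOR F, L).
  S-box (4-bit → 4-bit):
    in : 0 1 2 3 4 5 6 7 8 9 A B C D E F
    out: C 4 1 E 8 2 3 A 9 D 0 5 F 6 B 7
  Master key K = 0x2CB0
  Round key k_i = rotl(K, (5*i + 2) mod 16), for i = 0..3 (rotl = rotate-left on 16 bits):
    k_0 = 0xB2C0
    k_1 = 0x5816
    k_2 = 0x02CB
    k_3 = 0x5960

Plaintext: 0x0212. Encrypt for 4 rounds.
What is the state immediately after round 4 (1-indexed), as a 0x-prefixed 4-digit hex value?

s_0 = plaintext = 0x0212
s_1 = Round(s_0, k_0) = 0x1263
s_2 = Round(s_1, k_1) = 0x63B0
s_3 = Round(s_2, k_2) = 0xB0C6
s_4 = Round(s_3, k_3) = 0xC6B3

0xC6B3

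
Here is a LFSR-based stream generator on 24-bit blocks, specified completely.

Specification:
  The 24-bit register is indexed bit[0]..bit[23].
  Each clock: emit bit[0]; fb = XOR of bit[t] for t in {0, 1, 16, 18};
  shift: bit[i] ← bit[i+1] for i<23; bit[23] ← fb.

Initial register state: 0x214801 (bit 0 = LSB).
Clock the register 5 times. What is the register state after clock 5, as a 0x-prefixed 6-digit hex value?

0x410A40

reg_0 = 0x214801
clock 1: out=1, reg = 0x10A400
clock 2: out=0, reg = 0x085200
clock 3: out=0, reg = 0x042900
clock 4: out=0, reg = 0x821480
clock 5: out=0, reg = 0x410A40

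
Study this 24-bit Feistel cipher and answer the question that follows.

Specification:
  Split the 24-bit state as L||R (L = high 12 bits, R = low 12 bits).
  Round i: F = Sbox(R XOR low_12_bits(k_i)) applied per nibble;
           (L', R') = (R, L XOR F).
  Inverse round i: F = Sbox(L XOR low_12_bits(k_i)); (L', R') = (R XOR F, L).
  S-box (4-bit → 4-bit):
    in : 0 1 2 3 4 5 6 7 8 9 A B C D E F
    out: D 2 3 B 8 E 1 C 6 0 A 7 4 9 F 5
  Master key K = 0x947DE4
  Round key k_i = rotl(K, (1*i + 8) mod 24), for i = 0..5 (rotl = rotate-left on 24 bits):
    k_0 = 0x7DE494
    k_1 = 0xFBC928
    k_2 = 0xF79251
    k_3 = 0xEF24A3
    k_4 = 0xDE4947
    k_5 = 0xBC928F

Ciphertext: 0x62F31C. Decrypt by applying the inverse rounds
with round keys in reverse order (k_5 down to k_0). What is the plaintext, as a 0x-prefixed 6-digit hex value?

s_0 = ciphertext = 0x62F31C
s_1 = InvRound(s_0, k_5) = 0xBB162F
s_2 = InvRound(s_1, k_4) = 0x57EBB1
s_3 = InvRound(s_2, k_3) = 0x92857E
s_4 = InvRound(s_3, k_2) = 0x2BE928
s_5 = InvRound(s_4, k_1) = 0xE292BE
s_6 = InvRound(s_5, k_0) = 0x8C7E29

0x8C7E29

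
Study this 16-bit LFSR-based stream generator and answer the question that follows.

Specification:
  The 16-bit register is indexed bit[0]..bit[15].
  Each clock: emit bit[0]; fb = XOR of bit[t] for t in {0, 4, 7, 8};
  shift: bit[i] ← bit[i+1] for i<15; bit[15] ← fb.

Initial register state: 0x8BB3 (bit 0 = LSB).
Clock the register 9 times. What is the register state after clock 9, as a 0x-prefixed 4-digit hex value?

reg_0 = 0x8BB3
clock 1: out=1, reg = 0x45D9
clock 2: out=1, reg = 0x22EC
clock 3: out=0, reg = 0x9176
clock 4: out=0, reg = 0x48BB
clock 5: out=1, reg = 0xA45D
clock 6: out=1, reg = 0x522E
clock 7: out=0, reg = 0x2917
clock 8: out=1, reg = 0x948B
clock 9: out=1, reg = 0x4A45

0x4A45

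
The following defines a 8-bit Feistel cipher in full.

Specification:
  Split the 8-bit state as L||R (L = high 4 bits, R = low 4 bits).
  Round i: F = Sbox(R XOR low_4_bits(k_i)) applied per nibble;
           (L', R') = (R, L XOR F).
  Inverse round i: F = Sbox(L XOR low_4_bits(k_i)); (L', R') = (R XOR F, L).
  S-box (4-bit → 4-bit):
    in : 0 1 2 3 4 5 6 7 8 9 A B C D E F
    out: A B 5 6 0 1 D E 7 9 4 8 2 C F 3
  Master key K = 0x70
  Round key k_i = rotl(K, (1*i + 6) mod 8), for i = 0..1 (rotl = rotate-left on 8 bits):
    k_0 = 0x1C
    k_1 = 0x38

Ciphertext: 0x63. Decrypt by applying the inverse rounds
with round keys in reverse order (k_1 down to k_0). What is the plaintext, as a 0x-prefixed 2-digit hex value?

s_0 = ciphertext = 0x63
s_1 = InvRound(s_0, k_1) = 0xC6
s_2 = InvRound(s_1, k_0) = 0xCC

0xCC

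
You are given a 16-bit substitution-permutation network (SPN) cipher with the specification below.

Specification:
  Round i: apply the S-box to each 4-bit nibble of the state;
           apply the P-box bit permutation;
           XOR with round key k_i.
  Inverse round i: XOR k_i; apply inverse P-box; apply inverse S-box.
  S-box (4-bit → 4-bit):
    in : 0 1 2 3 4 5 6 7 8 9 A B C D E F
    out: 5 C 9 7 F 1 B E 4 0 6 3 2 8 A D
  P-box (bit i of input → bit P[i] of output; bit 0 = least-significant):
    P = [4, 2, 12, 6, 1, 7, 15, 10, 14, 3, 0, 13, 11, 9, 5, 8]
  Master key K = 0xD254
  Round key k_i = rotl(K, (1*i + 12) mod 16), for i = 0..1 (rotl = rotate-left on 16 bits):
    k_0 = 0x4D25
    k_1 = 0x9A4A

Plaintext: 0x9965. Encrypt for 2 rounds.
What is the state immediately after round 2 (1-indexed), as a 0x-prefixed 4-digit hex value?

0x81AC

s_0 = plaintext = 0x9965
s_1 = Round(s_0, k_0) = 0x49B7
s_2 = Round(s_1, k_1) = 0x81AC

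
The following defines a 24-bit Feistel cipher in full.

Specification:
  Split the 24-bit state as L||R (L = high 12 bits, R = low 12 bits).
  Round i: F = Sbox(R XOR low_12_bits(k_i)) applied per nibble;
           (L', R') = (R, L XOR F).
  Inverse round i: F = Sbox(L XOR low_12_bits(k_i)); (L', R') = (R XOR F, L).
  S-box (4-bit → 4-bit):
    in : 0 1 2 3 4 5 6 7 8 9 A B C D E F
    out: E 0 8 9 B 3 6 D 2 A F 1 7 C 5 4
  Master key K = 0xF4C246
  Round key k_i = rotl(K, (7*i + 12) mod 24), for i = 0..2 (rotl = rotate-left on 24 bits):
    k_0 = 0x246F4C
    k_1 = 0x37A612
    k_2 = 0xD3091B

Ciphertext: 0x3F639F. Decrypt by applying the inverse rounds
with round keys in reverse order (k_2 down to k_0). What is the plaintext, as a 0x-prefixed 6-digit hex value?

s_0 = ciphertext = 0x3F639F
s_1 = InvRound(s_0, k_2) = 0xCC33F6
s_2 = InvRound(s_1, k_1) = 0xC36CC3
s_3 = InvRound(s_2, k_0) = 0x51CC36

0x51CC36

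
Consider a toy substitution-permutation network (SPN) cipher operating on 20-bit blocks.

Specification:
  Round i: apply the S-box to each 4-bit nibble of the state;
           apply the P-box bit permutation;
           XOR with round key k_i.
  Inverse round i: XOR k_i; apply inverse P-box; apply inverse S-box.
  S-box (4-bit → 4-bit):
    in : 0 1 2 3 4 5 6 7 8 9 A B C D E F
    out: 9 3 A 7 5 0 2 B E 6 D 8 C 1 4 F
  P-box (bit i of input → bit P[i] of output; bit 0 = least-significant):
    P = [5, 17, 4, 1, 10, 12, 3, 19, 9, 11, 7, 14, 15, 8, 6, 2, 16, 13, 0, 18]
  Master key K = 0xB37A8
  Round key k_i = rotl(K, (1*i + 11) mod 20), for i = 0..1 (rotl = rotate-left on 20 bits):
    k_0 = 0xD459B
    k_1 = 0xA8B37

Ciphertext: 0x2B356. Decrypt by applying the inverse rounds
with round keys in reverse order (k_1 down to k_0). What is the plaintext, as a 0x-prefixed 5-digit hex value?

0x2745A

s_0 = ciphertext = 0x2B356
s_1 = InvRound(s_0, k_1) = 0x9E62D
s_2 = InvRound(s_1, k_0) = 0x2745A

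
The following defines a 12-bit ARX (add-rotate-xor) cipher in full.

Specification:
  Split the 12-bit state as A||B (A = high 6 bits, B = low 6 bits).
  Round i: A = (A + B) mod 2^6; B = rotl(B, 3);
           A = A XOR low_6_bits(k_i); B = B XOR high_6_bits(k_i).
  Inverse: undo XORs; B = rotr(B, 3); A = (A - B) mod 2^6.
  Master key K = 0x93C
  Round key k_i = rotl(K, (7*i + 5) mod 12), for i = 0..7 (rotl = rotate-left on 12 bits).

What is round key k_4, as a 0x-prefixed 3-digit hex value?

0x927

K = 0x93C
k_0 = rotl(K, (7*0+5) mod 12) = rotl(K, 5) = 0x792
k_1 = rotl(K, (7*1+5) mod 12) = rotl(K, 0) = 0x93C
k_2 = rotl(K, (7*2+5) mod 12) = rotl(K, 7) = 0xE49
k_3 = rotl(K, (7*3+5) mod 12) = rotl(K, 2) = 0x4F2
k_4 = rotl(K, (7*4+5) mod 12) = rotl(K, 9) = 0x927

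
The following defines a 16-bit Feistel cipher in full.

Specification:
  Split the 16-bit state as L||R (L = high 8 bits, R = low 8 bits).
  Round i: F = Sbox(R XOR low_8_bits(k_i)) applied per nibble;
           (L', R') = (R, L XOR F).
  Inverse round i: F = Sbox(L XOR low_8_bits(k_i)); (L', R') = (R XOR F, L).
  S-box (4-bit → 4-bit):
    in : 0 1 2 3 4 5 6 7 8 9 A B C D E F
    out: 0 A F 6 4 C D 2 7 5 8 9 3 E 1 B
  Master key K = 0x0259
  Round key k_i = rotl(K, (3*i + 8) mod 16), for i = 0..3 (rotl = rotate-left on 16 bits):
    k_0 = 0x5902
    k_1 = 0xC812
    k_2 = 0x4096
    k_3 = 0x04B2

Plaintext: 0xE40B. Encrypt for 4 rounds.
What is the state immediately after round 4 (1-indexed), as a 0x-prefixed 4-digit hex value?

0x1835

s_0 = plaintext = 0xE40B
s_1 = Round(s_0, k_0) = 0x0BE1
s_2 = Round(s_1, k_1) = 0xE1BD
s_3 = Round(s_2, k_2) = 0xBD18
s_4 = Round(s_3, k_3) = 0x1835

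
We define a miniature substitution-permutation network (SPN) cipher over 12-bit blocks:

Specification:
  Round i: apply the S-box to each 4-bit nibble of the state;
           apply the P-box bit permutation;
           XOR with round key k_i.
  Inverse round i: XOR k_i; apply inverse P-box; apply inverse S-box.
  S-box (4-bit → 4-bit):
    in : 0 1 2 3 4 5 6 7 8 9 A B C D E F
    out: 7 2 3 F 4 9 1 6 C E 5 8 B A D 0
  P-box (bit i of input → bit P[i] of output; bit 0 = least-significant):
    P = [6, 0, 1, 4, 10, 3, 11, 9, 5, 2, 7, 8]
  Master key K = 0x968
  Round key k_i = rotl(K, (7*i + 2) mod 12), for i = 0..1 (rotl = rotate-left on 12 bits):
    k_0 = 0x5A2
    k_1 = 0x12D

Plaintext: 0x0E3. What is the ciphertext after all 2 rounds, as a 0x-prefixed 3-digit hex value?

s_0 = plaintext = 0x0E3
s_1 = Round(s_0, k_0) = 0xB55
s_2 = Round(s_1, k_1) = 0x67D

0x67D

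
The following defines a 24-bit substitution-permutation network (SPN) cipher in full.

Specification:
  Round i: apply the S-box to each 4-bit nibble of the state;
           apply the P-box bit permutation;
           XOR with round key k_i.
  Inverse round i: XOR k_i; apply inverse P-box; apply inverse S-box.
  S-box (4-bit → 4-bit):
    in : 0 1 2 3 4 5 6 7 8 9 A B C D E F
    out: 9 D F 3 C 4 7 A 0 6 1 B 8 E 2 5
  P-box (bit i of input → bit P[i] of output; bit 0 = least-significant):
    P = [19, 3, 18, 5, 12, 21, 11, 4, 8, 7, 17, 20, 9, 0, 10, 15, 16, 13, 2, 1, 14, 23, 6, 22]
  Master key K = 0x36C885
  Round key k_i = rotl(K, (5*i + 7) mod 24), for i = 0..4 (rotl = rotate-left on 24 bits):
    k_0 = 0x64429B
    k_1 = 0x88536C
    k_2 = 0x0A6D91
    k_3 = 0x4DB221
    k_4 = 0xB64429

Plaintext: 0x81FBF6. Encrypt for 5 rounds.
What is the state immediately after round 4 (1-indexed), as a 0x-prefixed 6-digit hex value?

0x37FF91

s_0 = plaintext = 0x81FBF6
s_1 = Round(s_0, k_0) = 0x795D15
s_2 = Round(s_1, k_1) = 0x5E6FF8
s_3 = Round(s_2, k_2) = 0x0852D0
s_4 = Round(s_3, k_3) = 0x37FF91
s_5 = Round(s_4, k_4) = 0x182B0B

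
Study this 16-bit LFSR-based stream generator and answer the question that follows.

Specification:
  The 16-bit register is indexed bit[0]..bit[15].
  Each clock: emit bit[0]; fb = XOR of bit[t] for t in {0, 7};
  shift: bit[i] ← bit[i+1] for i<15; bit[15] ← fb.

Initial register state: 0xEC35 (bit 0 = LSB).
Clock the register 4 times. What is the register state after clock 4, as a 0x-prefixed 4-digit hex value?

reg_0 = 0xEC35
clock 1: out=1, reg = 0xF61A
clock 2: out=0, reg = 0x7B0D
clock 3: out=1, reg = 0xBD86
clock 4: out=0, reg = 0xDEC3

0xDEC3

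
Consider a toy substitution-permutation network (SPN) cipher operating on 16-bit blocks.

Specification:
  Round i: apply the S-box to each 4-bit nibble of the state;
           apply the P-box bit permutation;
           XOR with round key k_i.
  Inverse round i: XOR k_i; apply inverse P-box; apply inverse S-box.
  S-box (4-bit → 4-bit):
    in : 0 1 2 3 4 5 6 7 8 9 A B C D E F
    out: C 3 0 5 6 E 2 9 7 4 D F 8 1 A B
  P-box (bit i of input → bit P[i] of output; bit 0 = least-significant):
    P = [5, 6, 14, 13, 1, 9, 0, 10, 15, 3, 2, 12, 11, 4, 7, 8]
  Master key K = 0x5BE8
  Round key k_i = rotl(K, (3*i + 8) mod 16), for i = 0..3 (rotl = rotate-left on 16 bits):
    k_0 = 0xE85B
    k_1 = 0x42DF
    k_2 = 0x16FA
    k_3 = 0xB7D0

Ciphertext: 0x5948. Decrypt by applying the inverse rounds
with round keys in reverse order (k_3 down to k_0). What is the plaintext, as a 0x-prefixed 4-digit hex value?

0x6B26

s_0 = ciphertext = 0x5948
s_1 = InvRound(s_0, k_3) = 0x81E0
s_2 = InvRound(s_1, k_2) = 0xEFF2
s_3 = InvRound(s_2, k_1) = 0x7807
s_4 = InvRound(s_3, k_0) = 0x6B26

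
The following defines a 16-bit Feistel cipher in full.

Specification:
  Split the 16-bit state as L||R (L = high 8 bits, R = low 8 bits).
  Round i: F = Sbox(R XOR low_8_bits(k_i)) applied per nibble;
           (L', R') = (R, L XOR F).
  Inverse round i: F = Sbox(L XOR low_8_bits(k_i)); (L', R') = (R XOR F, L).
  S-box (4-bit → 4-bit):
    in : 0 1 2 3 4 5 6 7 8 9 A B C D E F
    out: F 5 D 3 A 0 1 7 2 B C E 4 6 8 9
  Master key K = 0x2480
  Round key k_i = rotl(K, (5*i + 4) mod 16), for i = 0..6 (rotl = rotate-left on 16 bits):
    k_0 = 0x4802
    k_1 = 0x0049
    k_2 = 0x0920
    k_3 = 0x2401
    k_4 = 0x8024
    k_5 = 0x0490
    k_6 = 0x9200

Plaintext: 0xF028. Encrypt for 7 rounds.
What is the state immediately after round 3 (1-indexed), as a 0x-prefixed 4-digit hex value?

s_0 = plaintext = 0xF028
s_1 = Round(s_0, k_0) = 0x282C
s_2 = Round(s_1, k_1) = 0x2C38
s_3 = Round(s_2, k_2) = 0x387E
s_4 = Round(s_3, k_3) = 0x7E41
s_5 = Round(s_4, k_4) = 0x416E
s_6 = Round(s_5, k_5) = 0x6ED9
s_7 = Round(s_6, k_6) = 0xD905

0x387E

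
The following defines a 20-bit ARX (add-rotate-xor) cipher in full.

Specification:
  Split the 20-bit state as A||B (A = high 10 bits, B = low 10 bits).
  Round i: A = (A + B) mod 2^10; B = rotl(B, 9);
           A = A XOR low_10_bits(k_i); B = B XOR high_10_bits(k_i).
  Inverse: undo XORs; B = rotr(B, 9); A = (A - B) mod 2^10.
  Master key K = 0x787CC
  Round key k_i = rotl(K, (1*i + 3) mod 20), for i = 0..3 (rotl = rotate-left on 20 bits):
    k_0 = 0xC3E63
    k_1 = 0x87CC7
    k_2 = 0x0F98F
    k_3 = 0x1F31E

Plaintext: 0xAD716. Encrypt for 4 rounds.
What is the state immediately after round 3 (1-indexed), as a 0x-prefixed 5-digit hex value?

0xF1F90

s_0 = plaintext = 0xAD716
s_1 = Round(s_0, k_0) = 0xEA284
s_2 = Round(s_1, k_1) = 0xBAF5D
s_3 = Round(s_2, k_2) = 0xF1F90
s_4 = Round(s_3, k_3) = 0x125B4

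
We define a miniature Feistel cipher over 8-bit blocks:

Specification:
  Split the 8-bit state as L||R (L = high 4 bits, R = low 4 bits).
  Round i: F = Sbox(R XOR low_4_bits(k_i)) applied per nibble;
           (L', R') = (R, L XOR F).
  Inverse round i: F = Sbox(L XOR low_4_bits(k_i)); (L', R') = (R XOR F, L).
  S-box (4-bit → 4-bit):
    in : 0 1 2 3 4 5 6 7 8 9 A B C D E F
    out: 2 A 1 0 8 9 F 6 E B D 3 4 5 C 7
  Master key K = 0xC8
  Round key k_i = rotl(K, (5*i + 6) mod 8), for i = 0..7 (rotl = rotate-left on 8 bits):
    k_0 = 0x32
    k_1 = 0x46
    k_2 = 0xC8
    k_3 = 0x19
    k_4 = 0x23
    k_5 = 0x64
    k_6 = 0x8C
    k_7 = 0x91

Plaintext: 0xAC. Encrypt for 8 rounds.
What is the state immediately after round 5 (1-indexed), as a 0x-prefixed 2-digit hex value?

0xCE

s_0 = plaintext = 0xAC
s_1 = Round(s_0, k_0) = 0xC6
s_2 = Round(s_1, k_1) = 0x6E
s_3 = Round(s_2, k_2) = 0xE9
s_4 = Round(s_3, k_3) = 0x9C
s_5 = Round(s_4, k_4) = 0xCE
s_6 = Round(s_5, k_5) = 0xE1
s_7 = Round(s_6, k_6) = 0x1B
s_8 = Round(s_7, k_7) = 0xBC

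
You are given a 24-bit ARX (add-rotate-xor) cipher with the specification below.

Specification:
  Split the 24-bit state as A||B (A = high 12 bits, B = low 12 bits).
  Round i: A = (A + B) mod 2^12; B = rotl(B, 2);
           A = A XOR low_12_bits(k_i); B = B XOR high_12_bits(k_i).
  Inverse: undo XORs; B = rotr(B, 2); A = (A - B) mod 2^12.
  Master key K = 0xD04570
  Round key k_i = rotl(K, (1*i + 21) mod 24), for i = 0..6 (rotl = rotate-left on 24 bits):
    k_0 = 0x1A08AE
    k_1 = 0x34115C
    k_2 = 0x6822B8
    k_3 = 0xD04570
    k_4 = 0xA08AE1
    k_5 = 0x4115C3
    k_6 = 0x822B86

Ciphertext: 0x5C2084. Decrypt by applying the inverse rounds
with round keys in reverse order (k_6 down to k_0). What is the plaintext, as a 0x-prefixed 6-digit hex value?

s_0 = ciphertext = 0x5C2084
s_1 = InvRound(s_0, k_6) = 0x41BA29
s_2 = InvRound(s_1, k_5) = 0xE4A38E
s_3 = InvRound(s_2, k_4) = 0xA4AA61
s_4 = InvRound(s_3, k_3) = 0x9615D9
s_5 = InvRound(s_4, k_2) = 0xF03CD6
s_6 = InvRound(s_5, k_1) = 0xE7AFE5
s_7 = InvRound(s_6, k_0) = 0xF43791

0xF43791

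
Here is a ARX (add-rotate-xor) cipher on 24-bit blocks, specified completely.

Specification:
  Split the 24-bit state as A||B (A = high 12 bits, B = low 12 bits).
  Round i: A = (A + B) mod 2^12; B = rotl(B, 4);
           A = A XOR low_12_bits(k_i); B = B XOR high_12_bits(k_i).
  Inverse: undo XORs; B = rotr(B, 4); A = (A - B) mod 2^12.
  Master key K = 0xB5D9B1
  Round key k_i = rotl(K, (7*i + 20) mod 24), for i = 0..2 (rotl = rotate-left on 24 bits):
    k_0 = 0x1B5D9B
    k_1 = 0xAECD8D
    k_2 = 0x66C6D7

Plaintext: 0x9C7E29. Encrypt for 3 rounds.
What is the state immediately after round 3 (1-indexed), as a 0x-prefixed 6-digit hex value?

0xEAD394

s_0 = plaintext = 0x9C7E29
s_1 = Round(s_0, k_0) = 0xA6B32B
s_2 = Round(s_1, k_1) = 0x01B85F
s_3 = Round(s_2, k_2) = 0xEAD394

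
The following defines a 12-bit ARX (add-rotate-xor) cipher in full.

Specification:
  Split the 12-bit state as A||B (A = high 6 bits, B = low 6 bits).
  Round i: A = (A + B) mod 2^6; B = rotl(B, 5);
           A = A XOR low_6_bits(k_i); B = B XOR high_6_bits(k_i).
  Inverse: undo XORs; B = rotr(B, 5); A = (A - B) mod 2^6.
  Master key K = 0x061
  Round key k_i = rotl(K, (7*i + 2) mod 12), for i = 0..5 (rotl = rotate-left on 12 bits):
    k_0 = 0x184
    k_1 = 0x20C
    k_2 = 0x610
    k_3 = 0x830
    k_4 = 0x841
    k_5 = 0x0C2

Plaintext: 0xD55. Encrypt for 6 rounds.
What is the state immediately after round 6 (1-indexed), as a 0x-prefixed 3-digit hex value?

s_0 = plaintext = 0xD55
s_1 = Round(s_0, k_0) = 0x3AC
s_2 = Round(s_1, k_1) = 0xD9E
s_3 = Round(s_2, k_2) = 0x117
s_4 = Round(s_3, k_3) = 0xACB
s_5 = Round(s_4, k_4) = 0xDC4
s_6 = Round(s_5, k_5) = 0xE41

0xE41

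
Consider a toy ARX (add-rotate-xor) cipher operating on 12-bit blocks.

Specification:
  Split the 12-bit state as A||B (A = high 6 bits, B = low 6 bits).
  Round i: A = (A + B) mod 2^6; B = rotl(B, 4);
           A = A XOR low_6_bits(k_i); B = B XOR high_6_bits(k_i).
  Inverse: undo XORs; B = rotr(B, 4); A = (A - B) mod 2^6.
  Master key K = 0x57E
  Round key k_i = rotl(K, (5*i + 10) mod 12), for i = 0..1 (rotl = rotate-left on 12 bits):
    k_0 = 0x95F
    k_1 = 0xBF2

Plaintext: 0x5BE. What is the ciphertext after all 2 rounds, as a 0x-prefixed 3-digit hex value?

0x9CD

s_0 = plaintext = 0x5BE
s_1 = Round(s_0, k_0) = 0x2CA
s_2 = Round(s_1, k_1) = 0x9CD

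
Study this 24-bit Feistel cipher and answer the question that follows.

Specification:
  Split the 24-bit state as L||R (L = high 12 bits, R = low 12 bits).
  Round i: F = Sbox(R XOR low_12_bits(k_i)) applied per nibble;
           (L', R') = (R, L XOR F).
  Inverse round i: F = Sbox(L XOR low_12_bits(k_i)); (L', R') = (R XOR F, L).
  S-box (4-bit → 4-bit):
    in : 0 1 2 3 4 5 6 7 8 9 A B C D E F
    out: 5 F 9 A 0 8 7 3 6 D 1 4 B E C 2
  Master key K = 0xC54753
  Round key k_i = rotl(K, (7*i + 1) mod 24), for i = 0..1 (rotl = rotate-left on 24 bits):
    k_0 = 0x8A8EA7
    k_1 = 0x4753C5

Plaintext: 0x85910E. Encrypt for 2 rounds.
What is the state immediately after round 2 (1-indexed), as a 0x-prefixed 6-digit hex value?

s_0 = plaintext = 0x85910E
s_1 = Round(s_0, k_0) = 0x10EA44
s_2 = Round(s_1, k_1) = 0xA44C61

0xA44C61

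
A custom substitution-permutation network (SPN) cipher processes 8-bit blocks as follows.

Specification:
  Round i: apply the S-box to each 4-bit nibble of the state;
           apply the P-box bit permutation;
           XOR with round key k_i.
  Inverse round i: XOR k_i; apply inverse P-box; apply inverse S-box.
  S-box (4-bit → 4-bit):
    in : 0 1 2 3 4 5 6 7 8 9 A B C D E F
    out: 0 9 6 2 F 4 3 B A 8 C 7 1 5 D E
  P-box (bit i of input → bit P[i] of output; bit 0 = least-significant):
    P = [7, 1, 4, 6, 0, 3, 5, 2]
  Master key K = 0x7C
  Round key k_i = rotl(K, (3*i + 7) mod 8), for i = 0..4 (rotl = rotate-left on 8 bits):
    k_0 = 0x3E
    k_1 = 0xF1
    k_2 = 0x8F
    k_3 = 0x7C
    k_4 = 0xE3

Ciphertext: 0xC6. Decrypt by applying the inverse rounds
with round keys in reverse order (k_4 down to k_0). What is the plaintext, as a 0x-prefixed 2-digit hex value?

s_0 = ciphertext = 0xC6
s_1 = InvRound(s_0, k_4) = 0xE0
s_2 = InvRound(s_1, k_3) = 0x8D
s_3 = InvRound(s_2, k_2) = 0x03
s_4 = InvRound(s_3, k_1) = 0x54
s_5 = InvRound(s_4, k_0) = 0x28

0x28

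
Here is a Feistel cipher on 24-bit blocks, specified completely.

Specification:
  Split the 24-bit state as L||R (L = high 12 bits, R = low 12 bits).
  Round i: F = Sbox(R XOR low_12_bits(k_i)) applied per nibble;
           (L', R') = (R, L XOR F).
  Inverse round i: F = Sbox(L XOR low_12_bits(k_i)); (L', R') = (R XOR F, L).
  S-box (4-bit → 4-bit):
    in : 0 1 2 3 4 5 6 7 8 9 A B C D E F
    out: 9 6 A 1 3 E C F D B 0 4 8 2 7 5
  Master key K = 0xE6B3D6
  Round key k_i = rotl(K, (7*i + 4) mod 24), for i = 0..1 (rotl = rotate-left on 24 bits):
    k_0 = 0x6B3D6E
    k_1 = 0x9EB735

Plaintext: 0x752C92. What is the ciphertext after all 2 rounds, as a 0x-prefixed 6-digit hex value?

0x10A087

s_0 = plaintext = 0x752C92
s_1 = Round(s_0, k_0) = 0xC9210A
s_2 = Round(s_1, k_1) = 0x10A087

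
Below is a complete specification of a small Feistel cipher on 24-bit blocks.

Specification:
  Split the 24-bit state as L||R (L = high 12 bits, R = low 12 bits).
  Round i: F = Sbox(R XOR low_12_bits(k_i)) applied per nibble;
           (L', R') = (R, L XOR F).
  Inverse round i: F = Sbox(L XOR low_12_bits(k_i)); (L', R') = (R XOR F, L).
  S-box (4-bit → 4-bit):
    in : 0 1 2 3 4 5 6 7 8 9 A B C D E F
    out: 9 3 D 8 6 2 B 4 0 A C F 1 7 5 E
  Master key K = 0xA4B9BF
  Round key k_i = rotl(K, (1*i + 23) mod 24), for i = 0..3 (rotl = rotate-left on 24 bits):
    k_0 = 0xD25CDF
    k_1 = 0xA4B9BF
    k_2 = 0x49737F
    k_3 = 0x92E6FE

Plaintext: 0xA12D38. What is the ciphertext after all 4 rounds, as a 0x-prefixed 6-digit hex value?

0xD81B9C

s_0 = plaintext = 0xA12D38
s_1 = Round(s_0, k_0) = 0xD38946
s_2 = Round(s_1, k_1) = 0x9464D2
s_3 = Round(s_2, k_2) = 0x4D2D81
s_4 = Round(s_3, k_3) = 0xD81B9C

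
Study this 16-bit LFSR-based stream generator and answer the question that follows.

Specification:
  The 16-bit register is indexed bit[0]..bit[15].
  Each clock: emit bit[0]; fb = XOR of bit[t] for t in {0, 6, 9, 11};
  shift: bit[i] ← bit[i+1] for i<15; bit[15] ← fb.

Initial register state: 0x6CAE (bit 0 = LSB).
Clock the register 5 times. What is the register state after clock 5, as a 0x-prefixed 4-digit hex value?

0x3B65

reg_0 = 0x6CAE
clock 1: out=0, reg = 0xB657
clock 2: out=1, reg = 0xDB2B
clock 3: out=1, reg = 0xED95
clock 4: out=1, reg = 0x76CA
clock 5: out=0, reg = 0x3B65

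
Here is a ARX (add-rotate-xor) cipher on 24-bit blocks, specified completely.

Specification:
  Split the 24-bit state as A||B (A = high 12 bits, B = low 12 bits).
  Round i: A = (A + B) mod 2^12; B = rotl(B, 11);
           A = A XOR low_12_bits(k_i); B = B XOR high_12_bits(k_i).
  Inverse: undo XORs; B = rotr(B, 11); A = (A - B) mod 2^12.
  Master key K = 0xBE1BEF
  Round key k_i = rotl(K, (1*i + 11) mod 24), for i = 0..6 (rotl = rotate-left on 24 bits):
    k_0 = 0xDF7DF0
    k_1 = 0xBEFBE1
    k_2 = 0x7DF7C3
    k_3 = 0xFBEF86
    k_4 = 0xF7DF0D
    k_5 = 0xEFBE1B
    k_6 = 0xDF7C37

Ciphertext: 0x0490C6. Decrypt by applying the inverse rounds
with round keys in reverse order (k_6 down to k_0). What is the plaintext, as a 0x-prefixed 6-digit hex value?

s_0 = ciphertext = 0x0490C6
s_1 = InvRound(s_0, k_6) = 0x21BA63
s_2 = InvRound(s_1, k_5) = 0x2D0930
s_3 = InvRound(s_2, k_4) = 0x143C9A
s_4 = InvRound(s_3, k_3) = 0x87D648
s_5 = InvRound(s_4, k_2) = 0xC9032E
s_6 = InvRound(s_5, k_1) = 0x5EE183
s_7 = InvRound(s_6, k_0) = 0xF358E9

0xF358E9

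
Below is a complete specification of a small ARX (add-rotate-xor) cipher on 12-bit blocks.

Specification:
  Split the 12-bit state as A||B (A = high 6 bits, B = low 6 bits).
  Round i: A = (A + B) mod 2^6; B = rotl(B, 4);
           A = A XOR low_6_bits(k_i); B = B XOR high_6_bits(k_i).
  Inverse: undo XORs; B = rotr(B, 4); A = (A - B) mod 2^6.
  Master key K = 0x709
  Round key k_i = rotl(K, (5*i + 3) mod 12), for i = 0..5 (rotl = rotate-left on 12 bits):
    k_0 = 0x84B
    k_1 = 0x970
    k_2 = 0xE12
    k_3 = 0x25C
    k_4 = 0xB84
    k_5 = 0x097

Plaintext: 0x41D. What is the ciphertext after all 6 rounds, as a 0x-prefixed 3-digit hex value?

0xA77

s_0 = plaintext = 0x41D
s_1 = Round(s_0, k_0) = 0x9B6
s_2 = Round(s_1, k_1) = 0xB08
s_3 = Round(s_2, k_2) = 0x9BA
s_4 = Round(s_3, k_3) = 0xF27
s_5 = Round(s_4, k_4) = 0x9D7
s_6 = Round(s_5, k_5) = 0xA77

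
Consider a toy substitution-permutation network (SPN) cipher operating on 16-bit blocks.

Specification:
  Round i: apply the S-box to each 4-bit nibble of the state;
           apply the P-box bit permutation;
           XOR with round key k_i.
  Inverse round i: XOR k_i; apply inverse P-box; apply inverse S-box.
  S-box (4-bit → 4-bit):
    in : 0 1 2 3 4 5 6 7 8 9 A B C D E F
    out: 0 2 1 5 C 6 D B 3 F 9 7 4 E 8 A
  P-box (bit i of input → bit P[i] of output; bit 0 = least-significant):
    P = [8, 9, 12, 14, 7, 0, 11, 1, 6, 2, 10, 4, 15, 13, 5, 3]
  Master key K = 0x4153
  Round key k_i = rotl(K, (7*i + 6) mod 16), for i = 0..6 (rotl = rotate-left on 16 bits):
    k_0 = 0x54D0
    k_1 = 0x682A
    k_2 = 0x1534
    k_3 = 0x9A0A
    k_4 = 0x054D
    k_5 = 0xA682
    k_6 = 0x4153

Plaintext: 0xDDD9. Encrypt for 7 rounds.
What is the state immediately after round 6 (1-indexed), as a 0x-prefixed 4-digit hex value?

0x5BB5

s_0 = plaintext = 0xDDD9
s_1 = Round(s_0, k_0) = 0x2BEF
s_2 = Round(s_1, k_1) = 0xAE6C
s_3 = Round(s_2, k_2) = 0x8DAE
s_4 = Round(s_3, k_3) = 0x7E9C
s_5 = Round(s_4, k_4) = 0xBDD6
s_6 = Round(s_5, k_5) = 0x5BB5
s_7 = Round(s_6, k_6) = 0x7FB6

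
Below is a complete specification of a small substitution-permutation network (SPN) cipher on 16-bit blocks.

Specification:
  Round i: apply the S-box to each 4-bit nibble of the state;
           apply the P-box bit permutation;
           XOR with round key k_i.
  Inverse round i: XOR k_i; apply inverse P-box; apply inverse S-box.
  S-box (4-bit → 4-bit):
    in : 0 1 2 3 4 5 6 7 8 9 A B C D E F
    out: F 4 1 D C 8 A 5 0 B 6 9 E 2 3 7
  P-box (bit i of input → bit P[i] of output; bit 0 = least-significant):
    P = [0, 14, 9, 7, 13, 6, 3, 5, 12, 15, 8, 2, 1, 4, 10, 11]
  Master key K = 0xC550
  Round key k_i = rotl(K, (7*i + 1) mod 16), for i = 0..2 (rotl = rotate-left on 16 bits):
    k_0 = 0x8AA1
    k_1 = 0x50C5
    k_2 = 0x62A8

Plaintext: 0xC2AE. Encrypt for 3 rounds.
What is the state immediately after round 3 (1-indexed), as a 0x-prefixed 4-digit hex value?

0x975F

s_0 = plaintext = 0xC2AE
s_1 = Round(s_0, k_0) = 0xD6F8
s_2 = Round(s_1, k_1) = 0xF099
s_3 = Round(s_2, k_2) = 0x975F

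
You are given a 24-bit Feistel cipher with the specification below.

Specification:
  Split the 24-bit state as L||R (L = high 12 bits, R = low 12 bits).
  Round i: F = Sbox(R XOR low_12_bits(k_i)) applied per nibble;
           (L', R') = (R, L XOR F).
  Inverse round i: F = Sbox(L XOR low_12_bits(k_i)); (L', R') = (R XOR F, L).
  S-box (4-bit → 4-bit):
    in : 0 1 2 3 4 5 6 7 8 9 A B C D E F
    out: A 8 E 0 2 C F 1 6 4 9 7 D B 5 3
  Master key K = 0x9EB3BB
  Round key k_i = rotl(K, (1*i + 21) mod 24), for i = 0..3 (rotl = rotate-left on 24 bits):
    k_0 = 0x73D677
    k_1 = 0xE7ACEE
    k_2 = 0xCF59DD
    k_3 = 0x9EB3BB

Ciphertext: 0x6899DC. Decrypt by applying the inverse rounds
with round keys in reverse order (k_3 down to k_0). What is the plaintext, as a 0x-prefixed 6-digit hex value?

s_0 = ciphertext = 0x6899DC
s_1 = InvRound(s_0, k_3) = 0x5D2689
s_2 = InvRound(s_1, k_2) = 0xB2A5D2
s_3 = InvRound(s_2, k_1) = 0x400B2A
s_4 = InvRound(s_3, k_0) = 0x53B400

0x53B400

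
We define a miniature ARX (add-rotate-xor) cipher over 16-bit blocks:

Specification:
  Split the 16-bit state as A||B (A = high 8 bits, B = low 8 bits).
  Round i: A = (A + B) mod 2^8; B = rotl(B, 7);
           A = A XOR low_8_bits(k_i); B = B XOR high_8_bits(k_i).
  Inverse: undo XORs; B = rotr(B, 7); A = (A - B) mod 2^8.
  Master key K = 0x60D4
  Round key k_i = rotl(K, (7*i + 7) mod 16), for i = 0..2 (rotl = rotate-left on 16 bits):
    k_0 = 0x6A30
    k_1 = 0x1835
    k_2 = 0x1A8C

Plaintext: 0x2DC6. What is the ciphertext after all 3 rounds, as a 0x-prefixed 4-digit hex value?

0x1954

s_0 = plaintext = 0x2DC6
s_1 = Round(s_0, k_0) = 0xC309
s_2 = Round(s_1, k_1) = 0xF99C
s_3 = Round(s_2, k_2) = 0x1954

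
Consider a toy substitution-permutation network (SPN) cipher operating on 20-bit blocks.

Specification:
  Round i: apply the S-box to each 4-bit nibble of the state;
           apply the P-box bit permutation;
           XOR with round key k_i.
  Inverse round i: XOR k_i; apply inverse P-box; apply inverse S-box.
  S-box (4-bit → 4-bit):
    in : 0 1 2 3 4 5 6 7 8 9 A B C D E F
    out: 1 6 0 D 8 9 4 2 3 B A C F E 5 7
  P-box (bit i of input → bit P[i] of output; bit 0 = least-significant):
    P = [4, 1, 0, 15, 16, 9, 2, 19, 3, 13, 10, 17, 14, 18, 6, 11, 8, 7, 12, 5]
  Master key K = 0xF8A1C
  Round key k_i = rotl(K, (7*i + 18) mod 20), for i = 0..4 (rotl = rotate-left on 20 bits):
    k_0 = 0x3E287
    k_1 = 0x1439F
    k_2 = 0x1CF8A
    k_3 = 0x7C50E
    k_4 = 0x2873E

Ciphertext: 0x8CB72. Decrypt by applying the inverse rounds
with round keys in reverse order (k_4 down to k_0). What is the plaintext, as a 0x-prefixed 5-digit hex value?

0xE262D

s_0 = ciphertext = 0x8CB72
s_1 = InvRound(s_0, k_4) = 0x233B2
s_2 = InvRound(s_1, k_3) = 0xD8FF5
s_3 = InvRound(s_2, k_2) = 0x4F0BF
s_4 = InvRound(s_3, k_1) = 0x37784
s_5 = InvRound(s_4, k_0) = 0xE262D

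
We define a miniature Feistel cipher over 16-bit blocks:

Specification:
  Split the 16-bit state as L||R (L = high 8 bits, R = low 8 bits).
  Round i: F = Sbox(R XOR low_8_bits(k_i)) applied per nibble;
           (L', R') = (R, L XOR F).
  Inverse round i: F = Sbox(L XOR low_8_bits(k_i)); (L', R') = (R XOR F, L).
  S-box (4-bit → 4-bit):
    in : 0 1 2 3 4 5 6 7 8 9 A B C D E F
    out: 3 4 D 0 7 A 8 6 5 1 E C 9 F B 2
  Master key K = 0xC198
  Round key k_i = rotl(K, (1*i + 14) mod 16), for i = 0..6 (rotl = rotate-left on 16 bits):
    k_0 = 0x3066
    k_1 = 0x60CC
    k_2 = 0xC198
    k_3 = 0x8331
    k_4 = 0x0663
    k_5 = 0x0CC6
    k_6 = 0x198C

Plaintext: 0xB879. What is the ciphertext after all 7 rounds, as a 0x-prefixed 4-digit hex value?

0xA8F5

s_0 = plaintext = 0xB879
s_1 = Round(s_0, k_0) = 0x79FA
s_2 = Round(s_1, k_1) = 0xFA71
s_3 = Round(s_2, k_2) = 0x714B
s_4 = Round(s_3, k_3) = 0x4B1F
s_5 = Round(s_4, k_4) = 0x1F22
s_6 = Round(s_5, k_5) = 0x22A8
s_7 = Round(s_6, k_6) = 0xA8F5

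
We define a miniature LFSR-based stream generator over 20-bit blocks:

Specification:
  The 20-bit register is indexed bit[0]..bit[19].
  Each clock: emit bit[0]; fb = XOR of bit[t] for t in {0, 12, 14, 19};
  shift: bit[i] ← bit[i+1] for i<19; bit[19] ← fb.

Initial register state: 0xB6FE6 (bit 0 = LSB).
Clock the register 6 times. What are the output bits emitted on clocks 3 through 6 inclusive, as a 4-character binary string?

1001

reg_0 = 0xB6FE6
clock 1: out=0, reg = 0x5B7F3
clock 2: out=1, reg = 0x2DBF9
clock 3: out=1, reg = 0x96DFC
clock 4: out=0, reg = 0x4B6FE
clock 5: out=0, reg = 0xA5B7F
clock 6: out=1, reg = 0x52DBF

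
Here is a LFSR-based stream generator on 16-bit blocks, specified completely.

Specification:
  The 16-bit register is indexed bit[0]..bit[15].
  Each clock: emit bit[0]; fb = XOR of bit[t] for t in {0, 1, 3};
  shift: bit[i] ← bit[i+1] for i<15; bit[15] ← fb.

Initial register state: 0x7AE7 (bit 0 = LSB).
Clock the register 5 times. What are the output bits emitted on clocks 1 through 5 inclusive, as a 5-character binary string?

reg_0 = 0x7AE7
clock 1: out=1, reg = 0x3D73
clock 2: out=1, reg = 0x1EB9
clock 3: out=1, reg = 0x0F5C
clock 4: out=0, reg = 0x87AE
clock 5: out=0, reg = 0x43D7

11100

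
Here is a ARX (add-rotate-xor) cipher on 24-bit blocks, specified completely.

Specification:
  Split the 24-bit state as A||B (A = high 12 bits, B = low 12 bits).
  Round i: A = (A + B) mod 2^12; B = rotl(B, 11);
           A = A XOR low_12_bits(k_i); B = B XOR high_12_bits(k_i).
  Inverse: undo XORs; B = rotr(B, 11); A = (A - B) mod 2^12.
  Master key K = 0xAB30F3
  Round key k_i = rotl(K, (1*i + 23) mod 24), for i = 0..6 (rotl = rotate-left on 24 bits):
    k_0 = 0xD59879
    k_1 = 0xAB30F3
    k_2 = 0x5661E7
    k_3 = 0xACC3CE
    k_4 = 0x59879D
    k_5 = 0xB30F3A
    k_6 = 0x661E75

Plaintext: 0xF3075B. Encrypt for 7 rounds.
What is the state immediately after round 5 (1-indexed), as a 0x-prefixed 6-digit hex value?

0xE1FA9E

s_0 = plaintext = 0xF3075B
s_1 = Round(s_0, k_0) = 0xEF26F4
s_2 = Round(s_1, k_1) = 0x5159C9
s_3 = Round(s_2, k_2) = 0xF39982
s_4 = Round(s_3, k_3) = 0xB75E0D
s_5 = Round(s_4, k_4) = 0xE1FA9E
s_6 = Round(s_5, k_5) = 0x787E7F
s_7 = Round(s_6, k_6) = 0x87395E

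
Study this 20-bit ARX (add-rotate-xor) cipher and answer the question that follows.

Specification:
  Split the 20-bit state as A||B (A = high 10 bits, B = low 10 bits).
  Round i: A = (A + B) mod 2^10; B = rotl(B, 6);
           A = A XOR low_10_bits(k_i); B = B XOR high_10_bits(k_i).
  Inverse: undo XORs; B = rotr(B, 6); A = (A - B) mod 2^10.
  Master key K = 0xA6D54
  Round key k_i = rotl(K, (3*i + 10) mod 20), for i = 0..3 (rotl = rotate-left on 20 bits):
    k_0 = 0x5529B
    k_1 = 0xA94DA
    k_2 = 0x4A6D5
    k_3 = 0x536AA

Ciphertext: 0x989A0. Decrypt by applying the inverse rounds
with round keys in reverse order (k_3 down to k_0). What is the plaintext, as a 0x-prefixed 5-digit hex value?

0xA5707

s_0 = ciphertext = 0x989A0
s_1 = InvRound(s_0, k_3) = 0x7D6D3
s_2 = InvRound(s_1, k_2) = 0xDC7AF
s_3 = InvRound(s_2, k_1) = 0xC1CA4
s_4 = InvRound(s_3, k_0) = 0xA5707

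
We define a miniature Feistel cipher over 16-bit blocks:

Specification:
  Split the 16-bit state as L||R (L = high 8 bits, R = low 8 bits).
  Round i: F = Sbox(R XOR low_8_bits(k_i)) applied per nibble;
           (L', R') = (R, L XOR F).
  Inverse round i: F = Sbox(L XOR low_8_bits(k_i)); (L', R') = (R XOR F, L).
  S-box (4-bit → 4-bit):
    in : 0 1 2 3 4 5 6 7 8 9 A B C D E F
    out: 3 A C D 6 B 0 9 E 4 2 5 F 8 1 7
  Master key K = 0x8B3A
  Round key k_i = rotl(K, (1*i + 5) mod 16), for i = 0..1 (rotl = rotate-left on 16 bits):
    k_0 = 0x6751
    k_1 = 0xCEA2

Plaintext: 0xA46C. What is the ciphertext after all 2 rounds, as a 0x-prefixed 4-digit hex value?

0x7CED

s_0 = plaintext = 0xA46C
s_1 = Round(s_0, k_0) = 0x6C7C
s_2 = Round(s_1, k_1) = 0x7CED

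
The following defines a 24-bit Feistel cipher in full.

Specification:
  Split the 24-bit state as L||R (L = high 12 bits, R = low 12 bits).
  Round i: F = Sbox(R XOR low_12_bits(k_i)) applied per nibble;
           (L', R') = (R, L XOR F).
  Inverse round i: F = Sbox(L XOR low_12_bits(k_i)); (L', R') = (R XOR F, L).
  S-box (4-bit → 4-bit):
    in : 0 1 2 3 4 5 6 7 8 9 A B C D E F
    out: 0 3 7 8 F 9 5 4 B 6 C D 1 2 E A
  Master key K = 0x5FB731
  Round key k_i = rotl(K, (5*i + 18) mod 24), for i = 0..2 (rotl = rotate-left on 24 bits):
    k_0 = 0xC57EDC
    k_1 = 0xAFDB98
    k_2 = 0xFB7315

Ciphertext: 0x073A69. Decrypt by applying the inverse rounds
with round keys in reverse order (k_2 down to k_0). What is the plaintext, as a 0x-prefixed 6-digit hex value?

s_0 = ciphertext = 0x073A69
s_1 = InvRound(s_0, k_2) = 0x23C073
s_2 = InvRound(s_1, k_1) = 0x6BC23C
s_3 = InvRound(s_2, k_0) = 0x96C6BC

0x96C6BC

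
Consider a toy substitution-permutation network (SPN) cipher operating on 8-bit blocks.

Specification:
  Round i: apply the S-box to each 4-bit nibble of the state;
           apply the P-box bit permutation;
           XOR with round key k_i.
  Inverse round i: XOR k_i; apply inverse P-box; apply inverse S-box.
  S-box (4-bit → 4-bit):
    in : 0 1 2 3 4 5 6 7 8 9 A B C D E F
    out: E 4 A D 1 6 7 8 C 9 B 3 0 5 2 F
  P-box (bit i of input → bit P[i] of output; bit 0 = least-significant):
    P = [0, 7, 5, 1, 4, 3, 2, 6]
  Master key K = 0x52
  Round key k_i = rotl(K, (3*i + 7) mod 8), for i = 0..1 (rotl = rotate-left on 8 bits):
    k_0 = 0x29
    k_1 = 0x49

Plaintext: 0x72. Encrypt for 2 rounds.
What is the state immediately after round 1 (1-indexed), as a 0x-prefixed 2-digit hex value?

0xEB

s_0 = plaintext = 0x72
s_1 = Round(s_0, k_0) = 0xEB
s_2 = Round(s_1, k_1) = 0xC0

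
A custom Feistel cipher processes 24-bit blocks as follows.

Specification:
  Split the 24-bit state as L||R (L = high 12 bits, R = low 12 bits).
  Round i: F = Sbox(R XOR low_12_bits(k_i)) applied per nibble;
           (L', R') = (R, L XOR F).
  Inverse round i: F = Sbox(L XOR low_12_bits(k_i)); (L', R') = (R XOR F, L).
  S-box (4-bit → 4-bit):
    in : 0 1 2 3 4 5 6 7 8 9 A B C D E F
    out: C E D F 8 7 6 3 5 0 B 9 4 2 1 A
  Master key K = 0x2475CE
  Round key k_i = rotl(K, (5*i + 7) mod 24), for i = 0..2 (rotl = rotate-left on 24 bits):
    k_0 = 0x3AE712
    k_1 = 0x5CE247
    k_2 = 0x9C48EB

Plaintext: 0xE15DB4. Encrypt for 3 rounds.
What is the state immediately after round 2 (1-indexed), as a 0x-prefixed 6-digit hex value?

s_0 = plaintext = 0xE15DB4
s_1 = Round(s_0, k_0) = 0xDB45A3
s_2 = Round(s_1, k_1) = 0x5A3EAC
s_3 = Round(s_2, k_2) = 0xEAC320

0x5A3EAC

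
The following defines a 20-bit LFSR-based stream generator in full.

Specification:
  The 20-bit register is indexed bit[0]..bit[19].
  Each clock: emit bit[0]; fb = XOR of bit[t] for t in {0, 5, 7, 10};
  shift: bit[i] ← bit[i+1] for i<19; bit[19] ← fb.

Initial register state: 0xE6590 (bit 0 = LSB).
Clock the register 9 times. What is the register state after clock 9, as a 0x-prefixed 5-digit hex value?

reg_0 = 0xE6590
clock 1: out=0, reg = 0x732C8
clock 2: out=0, reg = 0xB9964
clock 3: out=0, reg = 0xDCCB2
clock 4: out=0, reg = 0xEE659
clock 5: out=1, reg = 0x7732C
clock 6: out=0, reg = 0xBB996
clock 7: out=0, reg = 0xDDCCB
clock 8: out=1, reg = 0xEEE65
clock 9: out=1, reg = 0xF7732

0xF7732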